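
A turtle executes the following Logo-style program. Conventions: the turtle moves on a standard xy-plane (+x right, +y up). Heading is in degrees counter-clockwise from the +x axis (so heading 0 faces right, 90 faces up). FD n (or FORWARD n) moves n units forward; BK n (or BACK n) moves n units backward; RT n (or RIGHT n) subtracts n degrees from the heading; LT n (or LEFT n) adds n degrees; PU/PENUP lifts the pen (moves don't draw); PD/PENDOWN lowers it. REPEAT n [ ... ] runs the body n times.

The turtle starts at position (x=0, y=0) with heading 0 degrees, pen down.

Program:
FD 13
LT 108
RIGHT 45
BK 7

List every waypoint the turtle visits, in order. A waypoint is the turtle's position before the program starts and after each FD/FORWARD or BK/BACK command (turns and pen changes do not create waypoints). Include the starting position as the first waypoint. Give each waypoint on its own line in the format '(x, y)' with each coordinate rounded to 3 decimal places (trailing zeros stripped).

Executing turtle program step by step:
Start: pos=(0,0), heading=0, pen down
FD 13: (0,0) -> (13,0) [heading=0, draw]
LT 108: heading 0 -> 108
RT 45: heading 108 -> 63
BK 7: (13,0) -> (9.822,-6.237) [heading=63, draw]
Final: pos=(9.822,-6.237), heading=63, 2 segment(s) drawn
Waypoints (3 total):
(0, 0)
(13, 0)
(9.822, -6.237)

Answer: (0, 0)
(13, 0)
(9.822, -6.237)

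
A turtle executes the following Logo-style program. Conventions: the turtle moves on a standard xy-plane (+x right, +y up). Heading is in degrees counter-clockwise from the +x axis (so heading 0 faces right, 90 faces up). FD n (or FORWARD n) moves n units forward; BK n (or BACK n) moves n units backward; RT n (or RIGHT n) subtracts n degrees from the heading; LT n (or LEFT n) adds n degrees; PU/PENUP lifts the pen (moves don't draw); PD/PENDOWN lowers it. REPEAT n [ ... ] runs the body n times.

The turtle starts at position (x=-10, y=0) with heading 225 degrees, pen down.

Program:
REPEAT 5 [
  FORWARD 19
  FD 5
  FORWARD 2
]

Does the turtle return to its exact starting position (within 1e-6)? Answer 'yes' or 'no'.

Executing turtle program step by step:
Start: pos=(-10,0), heading=225, pen down
REPEAT 5 [
  -- iteration 1/5 --
  FD 19: (-10,0) -> (-23.435,-13.435) [heading=225, draw]
  FD 5: (-23.435,-13.435) -> (-26.971,-16.971) [heading=225, draw]
  FD 2: (-26.971,-16.971) -> (-28.385,-18.385) [heading=225, draw]
  -- iteration 2/5 --
  FD 19: (-28.385,-18.385) -> (-41.82,-31.82) [heading=225, draw]
  FD 5: (-41.82,-31.82) -> (-45.355,-35.355) [heading=225, draw]
  FD 2: (-45.355,-35.355) -> (-46.77,-36.77) [heading=225, draw]
  -- iteration 3/5 --
  FD 19: (-46.77,-36.77) -> (-60.205,-50.205) [heading=225, draw]
  FD 5: (-60.205,-50.205) -> (-63.74,-53.74) [heading=225, draw]
  FD 2: (-63.74,-53.74) -> (-65.154,-55.154) [heading=225, draw]
  -- iteration 4/5 --
  FD 19: (-65.154,-55.154) -> (-78.589,-68.589) [heading=225, draw]
  FD 5: (-78.589,-68.589) -> (-82.125,-72.125) [heading=225, draw]
  FD 2: (-82.125,-72.125) -> (-83.539,-73.539) [heading=225, draw]
  -- iteration 5/5 --
  FD 19: (-83.539,-73.539) -> (-96.974,-86.974) [heading=225, draw]
  FD 5: (-96.974,-86.974) -> (-100.51,-90.51) [heading=225, draw]
  FD 2: (-100.51,-90.51) -> (-101.924,-91.924) [heading=225, draw]
]
Final: pos=(-101.924,-91.924), heading=225, 15 segment(s) drawn

Start position: (-10, 0)
Final position: (-101.924, -91.924)
Distance = 130; >= 1e-6 -> NOT closed

Answer: no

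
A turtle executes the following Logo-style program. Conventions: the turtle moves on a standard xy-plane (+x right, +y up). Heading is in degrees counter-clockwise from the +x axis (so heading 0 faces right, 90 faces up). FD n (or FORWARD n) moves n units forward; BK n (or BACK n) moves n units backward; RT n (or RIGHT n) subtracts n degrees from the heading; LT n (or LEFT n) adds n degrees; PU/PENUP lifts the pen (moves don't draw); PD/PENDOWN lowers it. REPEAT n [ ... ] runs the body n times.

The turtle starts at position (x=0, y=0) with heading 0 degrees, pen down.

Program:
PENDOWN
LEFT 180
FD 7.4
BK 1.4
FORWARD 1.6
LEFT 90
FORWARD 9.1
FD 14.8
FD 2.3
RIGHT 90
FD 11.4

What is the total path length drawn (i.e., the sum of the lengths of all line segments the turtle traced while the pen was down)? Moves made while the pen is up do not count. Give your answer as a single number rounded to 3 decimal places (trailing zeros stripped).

Executing turtle program step by step:
Start: pos=(0,0), heading=0, pen down
PD: pen down
LT 180: heading 0 -> 180
FD 7.4: (0,0) -> (-7.4,0) [heading=180, draw]
BK 1.4: (-7.4,0) -> (-6,0) [heading=180, draw]
FD 1.6: (-6,0) -> (-7.6,0) [heading=180, draw]
LT 90: heading 180 -> 270
FD 9.1: (-7.6,0) -> (-7.6,-9.1) [heading=270, draw]
FD 14.8: (-7.6,-9.1) -> (-7.6,-23.9) [heading=270, draw]
FD 2.3: (-7.6,-23.9) -> (-7.6,-26.2) [heading=270, draw]
RT 90: heading 270 -> 180
FD 11.4: (-7.6,-26.2) -> (-19,-26.2) [heading=180, draw]
Final: pos=(-19,-26.2), heading=180, 7 segment(s) drawn

Segment lengths:
  seg 1: (0,0) -> (-7.4,0), length = 7.4
  seg 2: (-7.4,0) -> (-6,0), length = 1.4
  seg 3: (-6,0) -> (-7.6,0), length = 1.6
  seg 4: (-7.6,0) -> (-7.6,-9.1), length = 9.1
  seg 5: (-7.6,-9.1) -> (-7.6,-23.9), length = 14.8
  seg 6: (-7.6,-23.9) -> (-7.6,-26.2), length = 2.3
  seg 7: (-7.6,-26.2) -> (-19,-26.2), length = 11.4
Total = 48

Answer: 48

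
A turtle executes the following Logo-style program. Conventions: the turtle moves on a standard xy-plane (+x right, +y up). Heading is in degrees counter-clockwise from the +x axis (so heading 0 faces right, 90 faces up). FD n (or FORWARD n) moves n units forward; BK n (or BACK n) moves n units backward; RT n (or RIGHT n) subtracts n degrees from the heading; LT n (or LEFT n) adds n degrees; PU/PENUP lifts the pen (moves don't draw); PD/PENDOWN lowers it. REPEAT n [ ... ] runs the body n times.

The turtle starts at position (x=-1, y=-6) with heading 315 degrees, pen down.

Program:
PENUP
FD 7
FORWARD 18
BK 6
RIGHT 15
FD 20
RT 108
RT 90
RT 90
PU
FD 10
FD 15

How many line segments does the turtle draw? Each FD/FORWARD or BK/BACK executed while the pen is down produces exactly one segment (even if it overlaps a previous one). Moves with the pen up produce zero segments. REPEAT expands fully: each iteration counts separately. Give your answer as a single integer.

Answer: 0

Derivation:
Executing turtle program step by step:
Start: pos=(-1,-6), heading=315, pen down
PU: pen up
FD 7: (-1,-6) -> (3.95,-10.95) [heading=315, move]
FD 18: (3.95,-10.95) -> (16.678,-23.678) [heading=315, move]
BK 6: (16.678,-23.678) -> (12.435,-19.435) [heading=315, move]
RT 15: heading 315 -> 300
FD 20: (12.435,-19.435) -> (22.435,-36.756) [heading=300, move]
RT 108: heading 300 -> 192
RT 90: heading 192 -> 102
RT 90: heading 102 -> 12
PU: pen up
FD 10: (22.435,-36.756) -> (32.217,-34.676) [heading=12, move]
FD 15: (32.217,-34.676) -> (46.889,-31.558) [heading=12, move]
Final: pos=(46.889,-31.558), heading=12, 0 segment(s) drawn
Segments drawn: 0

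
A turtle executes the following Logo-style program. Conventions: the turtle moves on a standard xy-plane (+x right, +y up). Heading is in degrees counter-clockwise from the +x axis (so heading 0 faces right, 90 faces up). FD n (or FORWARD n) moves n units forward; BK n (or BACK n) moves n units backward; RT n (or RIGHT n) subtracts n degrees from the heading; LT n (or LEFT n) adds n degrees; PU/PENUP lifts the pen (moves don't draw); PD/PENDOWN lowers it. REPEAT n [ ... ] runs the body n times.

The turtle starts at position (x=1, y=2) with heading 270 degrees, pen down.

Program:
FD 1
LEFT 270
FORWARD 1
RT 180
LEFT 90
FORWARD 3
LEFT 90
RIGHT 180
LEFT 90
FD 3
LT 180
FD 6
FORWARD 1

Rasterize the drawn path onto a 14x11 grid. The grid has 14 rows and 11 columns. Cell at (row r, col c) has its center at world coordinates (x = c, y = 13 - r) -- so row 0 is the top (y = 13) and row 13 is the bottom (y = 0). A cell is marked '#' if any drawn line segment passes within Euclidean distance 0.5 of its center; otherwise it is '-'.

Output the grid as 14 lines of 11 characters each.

Answer: -----------
-----------
-----------
-----------
-----------
-----------
#----------
#----------
#----------
#----------
#----------
##---------
##---------
#----------

Derivation:
Segment 0: (1,2) -> (1,1)
Segment 1: (1,1) -> (-0,1)
Segment 2: (-0,1) -> (0,4)
Segment 3: (0,4) -> (0,7)
Segment 4: (0,7) -> (-0,1)
Segment 5: (-0,1) -> (-0,0)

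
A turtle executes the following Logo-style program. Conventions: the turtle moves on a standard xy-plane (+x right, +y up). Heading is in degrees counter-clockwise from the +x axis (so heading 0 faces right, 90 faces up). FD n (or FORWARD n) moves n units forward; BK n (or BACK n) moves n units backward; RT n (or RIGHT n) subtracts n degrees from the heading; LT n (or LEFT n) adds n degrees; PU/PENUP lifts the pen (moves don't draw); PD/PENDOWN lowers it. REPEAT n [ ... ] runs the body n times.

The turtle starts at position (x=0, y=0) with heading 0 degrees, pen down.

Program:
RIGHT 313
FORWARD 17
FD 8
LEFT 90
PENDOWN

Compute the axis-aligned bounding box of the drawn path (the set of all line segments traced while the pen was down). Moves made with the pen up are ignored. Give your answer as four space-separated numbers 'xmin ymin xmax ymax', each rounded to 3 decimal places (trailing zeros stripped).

Answer: 0 0 17.05 18.284

Derivation:
Executing turtle program step by step:
Start: pos=(0,0), heading=0, pen down
RT 313: heading 0 -> 47
FD 17: (0,0) -> (11.594,12.433) [heading=47, draw]
FD 8: (11.594,12.433) -> (17.05,18.284) [heading=47, draw]
LT 90: heading 47 -> 137
PD: pen down
Final: pos=(17.05,18.284), heading=137, 2 segment(s) drawn

Segment endpoints: x in {0, 11.594, 17.05}, y in {0, 12.433, 18.284}
xmin=0, ymin=0, xmax=17.05, ymax=18.284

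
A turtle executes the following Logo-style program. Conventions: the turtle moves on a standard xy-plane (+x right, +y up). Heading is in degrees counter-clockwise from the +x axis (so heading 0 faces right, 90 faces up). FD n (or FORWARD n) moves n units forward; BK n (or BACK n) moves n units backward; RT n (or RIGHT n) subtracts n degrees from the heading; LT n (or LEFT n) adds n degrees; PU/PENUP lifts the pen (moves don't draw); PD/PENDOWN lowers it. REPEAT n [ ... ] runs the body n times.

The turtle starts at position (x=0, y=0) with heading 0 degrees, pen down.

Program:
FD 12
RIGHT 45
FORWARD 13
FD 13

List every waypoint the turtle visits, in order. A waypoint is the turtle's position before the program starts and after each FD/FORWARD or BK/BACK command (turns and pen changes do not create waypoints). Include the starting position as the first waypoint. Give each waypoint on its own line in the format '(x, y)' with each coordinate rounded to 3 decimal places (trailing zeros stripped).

Executing turtle program step by step:
Start: pos=(0,0), heading=0, pen down
FD 12: (0,0) -> (12,0) [heading=0, draw]
RT 45: heading 0 -> 315
FD 13: (12,0) -> (21.192,-9.192) [heading=315, draw]
FD 13: (21.192,-9.192) -> (30.385,-18.385) [heading=315, draw]
Final: pos=(30.385,-18.385), heading=315, 3 segment(s) drawn
Waypoints (4 total):
(0, 0)
(12, 0)
(21.192, -9.192)
(30.385, -18.385)

Answer: (0, 0)
(12, 0)
(21.192, -9.192)
(30.385, -18.385)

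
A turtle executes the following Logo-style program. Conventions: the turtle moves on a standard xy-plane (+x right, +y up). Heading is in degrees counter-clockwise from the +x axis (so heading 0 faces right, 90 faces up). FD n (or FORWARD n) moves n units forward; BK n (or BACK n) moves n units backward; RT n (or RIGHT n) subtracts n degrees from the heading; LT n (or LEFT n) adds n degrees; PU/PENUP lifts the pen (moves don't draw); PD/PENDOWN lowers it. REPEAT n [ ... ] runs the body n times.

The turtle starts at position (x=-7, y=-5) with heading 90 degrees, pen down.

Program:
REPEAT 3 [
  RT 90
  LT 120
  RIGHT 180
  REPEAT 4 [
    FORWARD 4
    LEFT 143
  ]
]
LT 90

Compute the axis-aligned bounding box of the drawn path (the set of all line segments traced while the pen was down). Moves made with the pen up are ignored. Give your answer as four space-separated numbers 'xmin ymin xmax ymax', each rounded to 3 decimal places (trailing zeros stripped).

Executing turtle program step by step:
Start: pos=(-7,-5), heading=90, pen down
REPEAT 3 [
  -- iteration 1/3 --
  RT 90: heading 90 -> 0
  LT 120: heading 0 -> 120
  RT 180: heading 120 -> 300
  REPEAT 4 [
    -- iteration 1/4 --
    FD 4: (-7,-5) -> (-5,-8.464) [heading=300, draw]
    LT 143: heading 300 -> 83
    -- iteration 2/4 --
    FD 4: (-5,-8.464) -> (-4.513,-4.494) [heading=83, draw]
    LT 143: heading 83 -> 226
    -- iteration 3/4 --
    FD 4: (-4.513,-4.494) -> (-7.291,-7.371) [heading=226, draw]
    LT 143: heading 226 -> 9
    -- iteration 4/4 --
    FD 4: (-7.291,-7.371) -> (-3.34,-6.746) [heading=9, draw]
    LT 143: heading 9 -> 152
  ]
  -- iteration 2/3 --
  RT 90: heading 152 -> 62
  LT 120: heading 62 -> 182
  RT 180: heading 182 -> 2
  REPEAT 4 [
    -- iteration 1/4 --
    FD 4: (-3.34,-6.746) -> (0.657,-6.606) [heading=2, draw]
    LT 143: heading 2 -> 145
    -- iteration 2/4 --
    FD 4: (0.657,-6.606) -> (-2.619,-4.312) [heading=145, draw]
    LT 143: heading 145 -> 288
    -- iteration 3/4 --
    FD 4: (-2.619,-4.312) -> (-1.383,-8.116) [heading=288, draw]
    LT 143: heading 288 -> 71
    -- iteration 4/4 --
    FD 4: (-1.383,-8.116) -> (-0.081,-4.334) [heading=71, draw]
    LT 143: heading 71 -> 214
  ]
  -- iteration 3/3 --
  RT 90: heading 214 -> 124
  LT 120: heading 124 -> 244
  RT 180: heading 244 -> 64
  REPEAT 4 [
    -- iteration 1/4 --
    FD 4: (-0.081,-4.334) -> (1.672,-0.739) [heading=64, draw]
    LT 143: heading 64 -> 207
    -- iteration 2/4 --
    FD 4: (1.672,-0.739) -> (-1.892,-2.555) [heading=207, draw]
    LT 143: heading 207 -> 350
    -- iteration 3/4 --
    FD 4: (-1.892,-2.555) -> (2.048,-3.249) [heading=350, draw]
    LT 143: heading 350 -> 133
    -- iteration 4/4 --
    FD 4: (2.048,-3.249) -> (-0.68,-0.324) [heading=133, draw]
    LT 143: heading 133 -> 276
  ]
]
LT 90: heading 276 -> 6
Final: pos=(-0.68,-0.324), heading=6, 12 segment(s) drawn

Segment endpoints: x in {-7.291, -7, -5, -4.513, -3.34, -2.619, -1.892, -1.383, -0.68, -0.081, 0.657, 1.672, 2.048}, y in {-8.464, -8.116, -7.371, -6.746, -6.606, -5, -4.494, -4.334, -4.312, -3.249, -2.555, -0.739, -0.324}
xmin=-7.291, ymin=-8.464, xmax=2.048, ymax=-0.324

Answer: -7.291 -8.464 2.048 -0.324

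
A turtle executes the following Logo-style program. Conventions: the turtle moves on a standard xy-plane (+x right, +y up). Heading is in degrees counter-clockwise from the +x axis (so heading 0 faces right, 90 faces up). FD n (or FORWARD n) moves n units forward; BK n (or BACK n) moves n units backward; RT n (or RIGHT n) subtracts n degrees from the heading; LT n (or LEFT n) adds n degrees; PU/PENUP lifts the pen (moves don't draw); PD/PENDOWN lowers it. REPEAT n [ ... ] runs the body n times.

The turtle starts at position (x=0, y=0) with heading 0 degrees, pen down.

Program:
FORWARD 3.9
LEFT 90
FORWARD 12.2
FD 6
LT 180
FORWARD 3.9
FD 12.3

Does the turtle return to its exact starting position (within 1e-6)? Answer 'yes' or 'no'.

Executing turtle program step by step:
Start: pos=(0,0), heading=0, pen down
FD 3.9: (0,0) -> (3.9,0) [heading=0, draw]
LT 90: heading 0 -> 90
FD 12.2: (3.9,0) -> (3.9,12.2) [heading=90, draw]
FD 6: (3.9,12.2) -> (3.9,18.2) [heading=90, draw]
LT 180: heading 90 -> 270
FD 3.9: (3.9,18.2) -> (3.9,14.3) [heading=270, draw]
FD 12.3: (3.9,14.3) -> (3.9,2) [heading=270, draw]
Final: pos=(3.9,2), heading=270, 5 segment(s) drawn

Start position: (0, 0)
Final position: (3.9, 2)
Distance = 4.383; >= 1e-6 -> NOT closed

Answer: no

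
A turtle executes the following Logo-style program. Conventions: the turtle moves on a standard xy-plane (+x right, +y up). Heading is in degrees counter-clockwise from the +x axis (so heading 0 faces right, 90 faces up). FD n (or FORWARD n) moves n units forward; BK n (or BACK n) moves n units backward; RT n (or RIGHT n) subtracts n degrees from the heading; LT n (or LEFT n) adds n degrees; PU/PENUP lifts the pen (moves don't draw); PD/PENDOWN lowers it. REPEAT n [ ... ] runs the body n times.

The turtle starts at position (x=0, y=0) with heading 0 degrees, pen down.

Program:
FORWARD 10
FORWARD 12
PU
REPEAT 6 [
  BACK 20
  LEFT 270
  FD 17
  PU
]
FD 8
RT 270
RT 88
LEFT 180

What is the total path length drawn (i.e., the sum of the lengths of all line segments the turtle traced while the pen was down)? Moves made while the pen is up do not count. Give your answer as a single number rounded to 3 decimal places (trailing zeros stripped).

Executing turtle program step by step:
Start: pos=(0,0), heading=0, pen down
FD 10: (0,0) -> (10,0) [heading=0, draw]
FD 12: (10,0) -> (22,0) [heading=0, draw]
PU: pen up
REPEAT 6 [
  -- iteration 1/6 --
  BK 20: (22,0) -> (2,0) [heading=0, move]
  LT 270: heading 0 -> 270
  FD 17: (2,0) -> (2,-17) [heading=270, move]
  PU: pen up
  -- iteration 2/6 --
  BK 20: (2,-17) -> (2,3) [heading=270, move]
  LT 270: heading 270 -> 180
  FD 17: (2,3) -> (-15,3) [heading=180, move]
  PU: pen up
  -- iteration 3/6 --
  BK 20: (-15,3) -> (5,3) [heading=180, move]
  LT 270: heading 180 -> 90
  FD 17: (5,3) -> (5,20) [heading=90, move]
  PU: pen up
  -- iteration 4/6 --
  BK 20: (5,20) -> (5,0) [heading=90, move]
  LT 270: heading 90 -> 0
  FD 17: (5,0) -> (22,0) [heading=0, move]
  PU: pen up
  -- iteration 5/6 --
  BK 20: (22,0) -> (2,0) [heading=0, move]
  LT 270: heading 0 -> 270
  FD 17: (2,0) -> (2,-17) [heading=270, move]
  PU: pen up
  -- iteration 6/6 --
  BK 20: (2,-17) -> (2,3) [heading=270, move]
  LT 270: heading 270 -> 180
  FD 17: (2,3) -> (-15,3) [heading=180, move]
  PU: pen up
]
FD 8: (-15,3) -> (-23,3) [heading=180, move]
RT 270: heading 180 -> 270
RT 88: heading 270 -> 182
LT 180: heading 182 -> 2
Final: pos=(-23,3), heading=2, 2 segment(s) drawn

Segment lengths:
  seg 1: (0,0) -> (10,0), length = 10
  seg 2: (10,0) -> (22,0), length = 12
Total = 22

Answer: 22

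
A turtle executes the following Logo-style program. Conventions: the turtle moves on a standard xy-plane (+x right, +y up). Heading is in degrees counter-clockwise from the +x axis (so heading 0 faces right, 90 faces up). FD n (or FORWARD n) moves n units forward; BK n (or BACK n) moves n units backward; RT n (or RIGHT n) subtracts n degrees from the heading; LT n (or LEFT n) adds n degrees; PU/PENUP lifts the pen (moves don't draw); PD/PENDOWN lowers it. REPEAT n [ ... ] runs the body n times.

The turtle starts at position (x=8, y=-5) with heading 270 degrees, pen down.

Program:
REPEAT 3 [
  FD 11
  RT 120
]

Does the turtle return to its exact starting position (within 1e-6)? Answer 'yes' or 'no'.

Answer: yes

Derivation:
Executing turtle program step by step:
Start: pos=(8,-5), heading=270, pen down
REPEAT 3 [
  -- iteration 1/3 --
  FD 11: (8,-5) -> (8,-16) [heading=270, draw]
  RT 120: heading 270 -> 150
  -- iteration 2/3 --
  FD 11: (8,-16) -> (-1.526,-10.5) [heading=150, draw]
  RT 120: heading 150 -> 30
  -- iteration 3/3 --
  FD 11: (-1.526,-10.5) -> (8,-5) [heading=30, draw]
  RT 120: heading 30 -> 270
]
Final: pos=(8,-5), heading=270, 3 segment(s) drawn

Start position: (8, -5)
Final position: (8, -5)
Distance = 0; < 1e-6 -> CLOSED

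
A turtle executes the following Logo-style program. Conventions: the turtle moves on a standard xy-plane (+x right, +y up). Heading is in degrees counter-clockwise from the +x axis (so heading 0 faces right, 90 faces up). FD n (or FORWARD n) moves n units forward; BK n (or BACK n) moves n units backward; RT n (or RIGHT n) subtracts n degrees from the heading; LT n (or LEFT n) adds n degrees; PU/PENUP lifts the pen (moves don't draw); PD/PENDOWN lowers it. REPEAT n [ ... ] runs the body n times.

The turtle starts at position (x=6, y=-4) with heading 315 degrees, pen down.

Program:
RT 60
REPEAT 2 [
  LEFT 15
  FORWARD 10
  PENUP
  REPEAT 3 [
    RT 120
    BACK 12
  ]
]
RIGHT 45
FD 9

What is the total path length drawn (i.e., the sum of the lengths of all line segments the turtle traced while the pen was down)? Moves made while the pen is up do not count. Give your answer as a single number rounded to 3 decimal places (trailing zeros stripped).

Executing turtle program step by step:
Start: pos=(6,-4), heading=315, pen down
RT 60: heading 315 -> 255
REPEAT 2 [
  -- iteration 1/2 --
  LT 15: heading 255 -> 270
  FD 10: (6,-4) -> (6,-14) [heading=270, draw]
  PU: pen up
  REPEAT 3 [
    -- iteration 1/3 --
    RT 120: heading 270 -> 150
    BK 12: (6,-14) -> (16.392,-20) [heading=150, move]
    -- iteration 2/3 --
    RT 120: heading 150 -> 30
    BK 12: (16.392,-20) -> (6,-26) [heading=30, move]
    -- iteration 3/3 --
    RT 120: heading 30 -> 270
    BK 12: (6,-26) -> (6,-14) [heading=270, move]
  ]
  -- iteration 2/2 --
  LT 15: heading 270 -> 285
  FD 10: (6,-14) -> (8.588,-23.659) [heading=285, move]
  PU: pen up
  REPEAT 3 [
    -- iteration 1/3 --
    RT 120: heading 285 -> 165
    BK 12: (8.588,-23.659) -> (20.179,-26.765) [heading=165, move]
    -- iteration 2/3 --
    RT 120: heading 165 -> 45
    BK 12: (20.179,-26.765) -> (11.694,-35.25) [heading=45, move]
    -- iteration 3/3 --
    RT 120: heading 45 -> 285
    BK 12: (11.694,-35.25) -> (8.588,-23.659) [heading=285, move]
  ]
]
RT 45: heading 285 -> 240
FD 9: (8.588,-23.659) -> (4.088,-31.453) [heading=240, move]
Final: pos=(4.088,-31.453), heading=240, 1 segment(s) drawn

Segment lengths:
  seg 1: (6,-4) -> (6,-14), length = 10
Total = 10

Answer: 10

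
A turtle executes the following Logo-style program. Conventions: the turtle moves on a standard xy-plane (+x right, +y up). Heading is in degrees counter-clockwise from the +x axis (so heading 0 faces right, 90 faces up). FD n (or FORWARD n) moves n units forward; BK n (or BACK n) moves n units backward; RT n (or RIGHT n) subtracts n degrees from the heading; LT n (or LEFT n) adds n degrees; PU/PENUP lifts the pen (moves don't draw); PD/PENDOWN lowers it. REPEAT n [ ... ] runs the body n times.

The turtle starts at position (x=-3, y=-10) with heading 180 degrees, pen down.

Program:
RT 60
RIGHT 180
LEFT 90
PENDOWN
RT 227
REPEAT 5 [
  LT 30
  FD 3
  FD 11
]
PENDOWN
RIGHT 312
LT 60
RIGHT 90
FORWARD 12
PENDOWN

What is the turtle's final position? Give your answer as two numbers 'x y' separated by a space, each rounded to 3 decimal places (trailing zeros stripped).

Executing turtle program step by step:
Start: pos=(-3,-10), heading=180, pen down
RT 60: heading 180 -> 120
RT 180: heading 120 -> 300
LT 90: heading 300 -> 30
PD: pen down
RT 227: heading 30 -> 163
REPEAT 5 [
  -- iteration 1/5 --
  LT 30: heading 163 -> 193
  FD 3: (-3,-10) -> (-5.923,-10.675) [heading=193, draw]
  FD 11: (-5.923,-10.675) -> (-16.641,-13.149) [heading=193, draw]
  -- iteration 2/5 --
  LT 30: heading 193 -> 223
  FD 3: (-16.641,-13.149) -> (-18.835,-15.195) [heading=223, draw]
  FD 11: (-18.835,-15.195) -> (-26.88,-22.697) [heading=223, draw]
  -- iteration 3/5 --
  LT 30: heading 223 -> 253
  FD 3: (-26.88,-22.697) -> (-27.757,-25.566) [heading=253, draw]
  FD 11: (-27.757,-25.566) -> (-30.973,-36.086) [heading=253, draw]
  -- iteration 4/5 --
  LT 30: heading 253 -> 283
  FD 3: (-30.973,-36.086) -> (-30.298,-39.009) [heading=283, draw]
  FD 11: (-30.298,-39.009) -> (-27.824,-49.727) [heading=283, draw]
  -- iteration 5/5 --
  LT 30: heading 283 -> 313
  FD 3: (-27.824,-49.727) -> (-25.778,-51.921) [heading=313, draw]
  FD 11: (-25.778,-51.921) -> (-18.276,-59.966) [heading=313, draw]
]
PD: pen down
RT 312: heading 313 -> 1
LT 60: heading 1 -> 61
RT 90: heading 61 -> 331
FD 12: (-18.276,-59.966) -> (-7.781,-65.783) [heading=331, draw]
PD: pen down
Final: pos=(-7.781,-65.783), heading=331, 11 segment(s) drawn

Answer: -7.781 -65.783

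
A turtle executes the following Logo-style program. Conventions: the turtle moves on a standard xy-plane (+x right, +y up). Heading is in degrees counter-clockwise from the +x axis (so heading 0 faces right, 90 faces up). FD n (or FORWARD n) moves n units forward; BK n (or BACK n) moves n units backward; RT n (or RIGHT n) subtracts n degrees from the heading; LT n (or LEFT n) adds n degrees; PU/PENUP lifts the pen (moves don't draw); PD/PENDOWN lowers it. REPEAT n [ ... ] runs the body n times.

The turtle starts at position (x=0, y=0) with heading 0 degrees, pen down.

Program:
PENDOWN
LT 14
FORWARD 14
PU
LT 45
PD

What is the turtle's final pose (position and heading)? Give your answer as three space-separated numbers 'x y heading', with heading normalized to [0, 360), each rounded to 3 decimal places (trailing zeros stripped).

Executing turtle program step by step:
Start: pos=(0,0), heading=0, pen down
PD: pen down
LT 14: heading 0 -> 14
FD 14: (0,0) -> (13.584,3.387) [heading=14, draw]
PU: pen up
LT 45: heading 14 -> 59
PD: pen down
Final: pos=(13.584,3.387), heading=59, 1 segment(s) drawn

Answer: 13.584 3.387 59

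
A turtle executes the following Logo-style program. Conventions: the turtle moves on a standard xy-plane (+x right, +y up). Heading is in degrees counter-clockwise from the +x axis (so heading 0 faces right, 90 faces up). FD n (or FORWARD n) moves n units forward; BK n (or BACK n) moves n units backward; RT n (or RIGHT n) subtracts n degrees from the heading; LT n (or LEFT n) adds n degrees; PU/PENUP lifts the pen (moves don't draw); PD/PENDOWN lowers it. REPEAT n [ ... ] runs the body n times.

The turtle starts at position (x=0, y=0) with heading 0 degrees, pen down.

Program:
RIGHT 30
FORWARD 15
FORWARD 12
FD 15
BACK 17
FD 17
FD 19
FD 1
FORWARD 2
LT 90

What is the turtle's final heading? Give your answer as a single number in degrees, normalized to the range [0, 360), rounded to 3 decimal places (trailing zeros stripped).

Executing turtle program step by step:
Start: pos=(0,0), heading=0, pen down
RT 30: heading 0 -> 330
FD 15: (0,0) -> (12.99,-7.5) [heading=330, draw]
FD 12: (12.99,-7.5) -> (23.383,-13.5) [heading=330, draw]
FD 15: (23.383,-13.5) -> (36.373,-21) [heading=330, draw]
BK 17: (36.373,-21) -> (21.651,-12.5) [heading=330, draw]
FD 17: (21.651,-12.5) -> (36.373,-21) [heading=330, draw]
FD 19: (36.373,-21) -> (52.828,-30.5) [heading=330, draw]
FD 1: (52.828,-30.5) -> (53.694,-31) [heading=330, draw]
FD 2: (53.694,-31) -> (55.426,-32) [heading=330, draw]
LT 90: heading 330 -> 60
Final: pos=(55.426,-32), heading=60, 8 segment(s) drawn

Answer: 60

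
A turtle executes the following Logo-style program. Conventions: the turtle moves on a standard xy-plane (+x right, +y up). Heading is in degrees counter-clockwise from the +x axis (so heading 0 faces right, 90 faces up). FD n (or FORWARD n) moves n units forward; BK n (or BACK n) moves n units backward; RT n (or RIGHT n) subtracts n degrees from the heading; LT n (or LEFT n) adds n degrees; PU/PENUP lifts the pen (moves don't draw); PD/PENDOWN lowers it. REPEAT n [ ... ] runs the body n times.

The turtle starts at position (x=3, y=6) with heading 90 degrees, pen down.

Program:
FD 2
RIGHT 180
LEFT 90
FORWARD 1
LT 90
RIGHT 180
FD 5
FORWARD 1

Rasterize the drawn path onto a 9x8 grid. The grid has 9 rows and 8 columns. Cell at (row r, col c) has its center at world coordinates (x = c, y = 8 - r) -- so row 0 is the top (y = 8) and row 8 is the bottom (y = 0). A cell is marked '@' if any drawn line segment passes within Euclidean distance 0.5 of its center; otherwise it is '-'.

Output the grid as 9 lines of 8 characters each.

Answer: ---@@---
---@@---
---@@---
----@---
----@---
----@---
----@---
--------
--------

Derivation:
Segment 0: (3,6) -> (3,8)
Segment 1: (3,8) -> (4,8)
Segment 2: (4,8) -> (4,3)
Segment 3: (4,3) -> (4,2)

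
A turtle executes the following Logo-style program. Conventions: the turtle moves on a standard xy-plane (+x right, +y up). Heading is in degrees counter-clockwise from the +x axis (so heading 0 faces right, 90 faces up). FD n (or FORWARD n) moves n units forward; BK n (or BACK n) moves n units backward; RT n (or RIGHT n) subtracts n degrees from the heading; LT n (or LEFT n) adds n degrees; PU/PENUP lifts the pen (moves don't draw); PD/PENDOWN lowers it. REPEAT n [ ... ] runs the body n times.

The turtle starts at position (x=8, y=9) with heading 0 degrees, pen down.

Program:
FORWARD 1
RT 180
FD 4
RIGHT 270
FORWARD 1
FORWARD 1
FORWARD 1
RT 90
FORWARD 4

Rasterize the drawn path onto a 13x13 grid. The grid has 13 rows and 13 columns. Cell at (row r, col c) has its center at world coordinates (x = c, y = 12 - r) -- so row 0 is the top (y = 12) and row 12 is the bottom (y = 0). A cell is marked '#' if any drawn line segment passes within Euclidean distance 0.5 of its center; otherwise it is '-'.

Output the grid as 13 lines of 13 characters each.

Answer: -------------
-------------
-------------
-----#####---
-----#-------
-----#-------
-#####-------
-------------
-------------
-------------
-------------
-------------
-------------

Derivation:
Segment 0: (8,9) -> (9,9)
Segment 1: (9,9) -> (5,9)
Segment 2: (5,9) -> (5,8)
Segment 3: (5,8) -> (5,7)
Segment 4: (5,7) -> (5,6)
Segment 5: (5,6) -> (1,6)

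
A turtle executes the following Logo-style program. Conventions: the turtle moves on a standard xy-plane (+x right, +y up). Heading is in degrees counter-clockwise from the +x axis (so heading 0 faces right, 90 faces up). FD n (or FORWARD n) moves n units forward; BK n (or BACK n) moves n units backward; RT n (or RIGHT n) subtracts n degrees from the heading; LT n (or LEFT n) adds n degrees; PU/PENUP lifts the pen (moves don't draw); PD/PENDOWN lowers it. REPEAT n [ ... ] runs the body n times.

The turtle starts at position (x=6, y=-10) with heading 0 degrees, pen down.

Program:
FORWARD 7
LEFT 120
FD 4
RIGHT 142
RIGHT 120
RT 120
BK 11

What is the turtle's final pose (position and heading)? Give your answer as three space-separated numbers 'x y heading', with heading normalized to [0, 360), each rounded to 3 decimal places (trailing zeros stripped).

Answer: 12.531 -17.429 98

Derivation:
Executing turtle program step by step:
Start: pos=(6,-10), heading=0, pen down
FD 7: (6,-10) -> (13,-10) [heading=0, draw]
LT 120: heading 0 -> 120
FD 4: (13,-10) -> (11,-6.536) [heading=120, draw]
RT 142: heading 120 -> 338
RT 120: heading 338 -> 218
RT 120: heading 218 -> 98
BK 11: (11,-6.536) -> (12.531,-17.429) [heading=98, draw]
Final: pos=(12.531,-17.429), heading=98, 3 segment(s) drawn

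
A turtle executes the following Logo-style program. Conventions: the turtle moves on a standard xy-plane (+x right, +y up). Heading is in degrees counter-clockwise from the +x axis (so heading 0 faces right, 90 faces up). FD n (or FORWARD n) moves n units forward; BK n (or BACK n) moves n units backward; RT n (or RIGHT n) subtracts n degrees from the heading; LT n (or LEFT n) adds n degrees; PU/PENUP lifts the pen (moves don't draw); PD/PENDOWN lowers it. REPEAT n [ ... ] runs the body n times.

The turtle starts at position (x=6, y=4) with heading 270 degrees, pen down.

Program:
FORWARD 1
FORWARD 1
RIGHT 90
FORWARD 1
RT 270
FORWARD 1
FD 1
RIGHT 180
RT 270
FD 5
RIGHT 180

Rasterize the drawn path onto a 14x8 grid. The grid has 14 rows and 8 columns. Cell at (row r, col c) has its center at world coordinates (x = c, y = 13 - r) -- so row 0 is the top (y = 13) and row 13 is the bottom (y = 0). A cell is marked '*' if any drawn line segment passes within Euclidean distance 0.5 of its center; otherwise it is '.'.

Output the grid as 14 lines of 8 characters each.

Answer: ........
........
........
........
........
........
........
........
........
......*.
......*.
.....**.
.....*..
******..

Derivation:
Segment 0: (6,4) -> (6,3)
Segment 1: (6,3) -> (6,2)
Segment 2: (6,2) -> (5,2)
Segment 3: (5,2) -> (5,1)
Segment 4: (5,1) -> (5,0)
Segment 5: (5,0) -> (0,-0)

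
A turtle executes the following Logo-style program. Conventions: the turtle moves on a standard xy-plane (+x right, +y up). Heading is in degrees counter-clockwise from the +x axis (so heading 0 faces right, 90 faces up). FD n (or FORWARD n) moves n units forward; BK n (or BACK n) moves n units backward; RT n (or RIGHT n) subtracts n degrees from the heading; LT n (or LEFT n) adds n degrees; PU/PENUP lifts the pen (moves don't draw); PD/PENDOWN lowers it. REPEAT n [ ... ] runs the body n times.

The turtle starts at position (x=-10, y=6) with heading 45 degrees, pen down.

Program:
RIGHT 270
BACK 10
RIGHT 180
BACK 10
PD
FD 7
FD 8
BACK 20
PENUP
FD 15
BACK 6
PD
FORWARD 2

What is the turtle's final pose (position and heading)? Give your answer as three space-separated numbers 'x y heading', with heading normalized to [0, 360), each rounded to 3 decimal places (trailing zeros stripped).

Executing turtle program step by step:
Start: pos=(-10,6), heading=45, pen down
RT 270: heading 45 -> 135
BK 10: (-10,6) -> (-2.929,-1.071) [heading=135, draw]
RT 180: heading 135 -> 315
BK 10: (-2.929,-1.071) -> (-10,6) [heading=315, draw]
PD: pen down
FD 7: (-10,6) -> (-5.05,1.05) [heading=315, draw]
FD 8: (-5.05,1.05) -> (0.607,-4.607) [heading=315, draw]
BK 20: (0.607,-4.607) -> (-13.536,9.536) [heading=315, draw]
PU: pen up
FD 15: (-13.536,9.536) -> (-2.929,-1.071) [heading=315, move]
BK 6: (-2.929,-1.071) -> (-7.172,3.172) [heading=315, move]
PD: pen down
FD 2: (-7.172,3.172) -> (-5.757,1.757) [heading=315, draw]
Final: pos=(-5.757,1.757), heading=315, 6 segment(s) drawn

Answer: -5.757 1.757 315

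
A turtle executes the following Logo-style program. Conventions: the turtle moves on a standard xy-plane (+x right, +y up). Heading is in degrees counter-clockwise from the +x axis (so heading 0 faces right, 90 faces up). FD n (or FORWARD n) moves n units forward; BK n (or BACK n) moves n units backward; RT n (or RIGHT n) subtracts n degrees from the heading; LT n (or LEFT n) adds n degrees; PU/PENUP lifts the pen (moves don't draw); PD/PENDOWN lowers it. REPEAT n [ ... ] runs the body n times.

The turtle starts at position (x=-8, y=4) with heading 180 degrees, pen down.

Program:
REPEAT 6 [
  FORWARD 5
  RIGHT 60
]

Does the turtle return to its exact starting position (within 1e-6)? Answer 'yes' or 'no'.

Answer: yes

Derivation:
Executing turtle program step by step:
Start: pos=(-8,4), heading=180, pen down
REPEAT 6 [
  -- iteration 1/6 --
  FD 5: (-8,4) -> (-13,4) [heading=180, draw]
  RT 60: heading 180 -> 120
  -- iteration 2/6 --
  FD 5: (-13,4) -> (-15.5,8.33) [heading=120, draw]
  RT 60: heading 120 -> 60
  -- iteration 3/6 --
  FD 5: (-15.5,8.33) -> (-13,12.66) [heading=60, draw]
  RT 60: heading 60 -> 0
  -- iteration 4/6 --
  FD 5: (-13,12.66) -> (-8,12.66) [heading=0, draw]
  RT 60: heading 0 -> 300
  -- iteration 5/6 --
  FD 5: (-8,12.66) -> (-5.5,8.33) [heading=300, draw]
  RT 60: heading 300 -> 240
  -- iteration 6/6 --
  FD 5: (-5.5,8.33) -> (-8,4) [heading=240, draw]
  RT 60: heading 240 -> 180
]
Final: pos=(-8,4), heading=180, 6 segment(s) drawn

Start position: (-8, 4)
Final position: (-8, 4)
Distance = 0; < 1e-6 -> CLOSED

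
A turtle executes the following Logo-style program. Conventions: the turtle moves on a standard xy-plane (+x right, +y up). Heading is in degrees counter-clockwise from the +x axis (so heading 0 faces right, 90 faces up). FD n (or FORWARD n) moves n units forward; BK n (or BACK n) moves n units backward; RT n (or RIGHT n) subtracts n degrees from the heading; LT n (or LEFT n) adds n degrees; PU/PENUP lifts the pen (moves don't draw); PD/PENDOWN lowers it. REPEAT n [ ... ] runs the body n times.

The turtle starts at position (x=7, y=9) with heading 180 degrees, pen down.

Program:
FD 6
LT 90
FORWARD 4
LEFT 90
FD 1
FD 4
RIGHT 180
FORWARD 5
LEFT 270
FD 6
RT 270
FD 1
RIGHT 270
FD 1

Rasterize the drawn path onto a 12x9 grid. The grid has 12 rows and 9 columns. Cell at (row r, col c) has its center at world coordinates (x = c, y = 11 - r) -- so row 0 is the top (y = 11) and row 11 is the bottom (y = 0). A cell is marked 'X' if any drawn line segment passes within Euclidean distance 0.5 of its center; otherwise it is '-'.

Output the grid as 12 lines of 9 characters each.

Segment 0: (7,9) -> (1,9)
Segment 1: (1,9) -> (1,5)
Segment 2: (1,5) -> (2,5)
Segment 3: (2,5) -> (6,5)
Segment 4: (6,5) -> (1,5)
Segment 5: (1,5) -> (1,11)
Segment 6: (1,11) -> (0,11)
Segment 7: (0,11) -> (0,10)

Answer: XX-------
XX-------
-XXXXXXX-
-X-------
-X-------
-X-------
-XXXXXX--
---------
---------
---------
---------
---------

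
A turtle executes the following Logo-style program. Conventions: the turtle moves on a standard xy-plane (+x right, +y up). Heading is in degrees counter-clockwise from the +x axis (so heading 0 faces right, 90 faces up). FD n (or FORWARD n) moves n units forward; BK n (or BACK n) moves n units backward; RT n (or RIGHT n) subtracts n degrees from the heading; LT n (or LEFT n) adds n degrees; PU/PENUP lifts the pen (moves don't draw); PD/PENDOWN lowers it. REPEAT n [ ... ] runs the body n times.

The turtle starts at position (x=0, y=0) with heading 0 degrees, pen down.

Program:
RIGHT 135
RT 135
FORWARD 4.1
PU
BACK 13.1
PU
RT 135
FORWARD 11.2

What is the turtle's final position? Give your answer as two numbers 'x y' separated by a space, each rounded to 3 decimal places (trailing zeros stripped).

Executing turtle program step by step:
Start: pos=(0,0), heading=0, pen down
RT 135: heading 0 -> 225
RT 135: heading 225 -> 90
FD 4.1: (0,0) -> (0,4.1) [heading=90, draw]
PU: pen up
BK 13.1: (0,4.1) -> (0,-9) [heading=90, move]
PU: pen up
RT 135: heading 90 -> 315
FD 11.2: (0,-9) -> (7.92,-16.92) [heading=315, move]
Final: pos=(7.92,-16.92), heading=315, 1 segment(s) drawn

Answer: 7.92 -16.92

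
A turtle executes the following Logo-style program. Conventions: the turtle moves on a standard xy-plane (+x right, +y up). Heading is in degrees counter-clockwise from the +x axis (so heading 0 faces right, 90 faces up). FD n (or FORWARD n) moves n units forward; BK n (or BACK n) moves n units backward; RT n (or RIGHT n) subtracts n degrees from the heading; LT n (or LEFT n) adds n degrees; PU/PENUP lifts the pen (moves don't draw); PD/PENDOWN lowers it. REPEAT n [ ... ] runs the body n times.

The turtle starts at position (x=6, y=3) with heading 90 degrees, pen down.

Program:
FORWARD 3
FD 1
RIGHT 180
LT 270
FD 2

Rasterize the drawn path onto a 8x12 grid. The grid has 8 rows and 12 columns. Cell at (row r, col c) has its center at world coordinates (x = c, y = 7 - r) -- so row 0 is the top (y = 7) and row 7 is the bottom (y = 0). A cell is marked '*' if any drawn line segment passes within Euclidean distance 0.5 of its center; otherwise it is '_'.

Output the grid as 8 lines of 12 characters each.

Answer: ____***_____
______*_____
______*_____
______*_____
______*_____
____________
____________
____________

Derivation:
Segment 0: (6,3) -> (6,6)
Segment 1: (6,6) -> (6,7)
Segment 2: (6,7) -> (4,7)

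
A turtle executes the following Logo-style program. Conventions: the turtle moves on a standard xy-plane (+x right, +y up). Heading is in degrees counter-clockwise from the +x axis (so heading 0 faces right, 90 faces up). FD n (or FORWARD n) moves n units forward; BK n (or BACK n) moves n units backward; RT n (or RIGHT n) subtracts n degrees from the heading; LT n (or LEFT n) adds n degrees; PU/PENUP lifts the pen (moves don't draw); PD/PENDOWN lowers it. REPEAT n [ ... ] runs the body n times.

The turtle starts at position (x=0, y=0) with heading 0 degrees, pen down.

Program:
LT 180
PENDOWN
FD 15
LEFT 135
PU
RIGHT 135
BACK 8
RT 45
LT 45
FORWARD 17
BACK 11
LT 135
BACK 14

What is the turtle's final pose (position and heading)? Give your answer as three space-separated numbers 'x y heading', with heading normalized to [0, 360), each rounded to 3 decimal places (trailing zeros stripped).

Answer: -22.899 9.899 315

Derivation:
Executing turtle program step by step:
Start: pos=(0,0), heading=0, pen down
LT 180: heading 0 -> 180
PD: pen down
FD 15: (0,0) -> (-15,0) [heading=180, draw]
LT 135: heading 180 -> 315
PU: pen up
RT 135: heading 315 -> 180
BK 8: (-15,0) -> (-7,0) [heading=180, move]
RT 45: heading 180 -> 135
LT 45: heading 135 -> 180
FD 17: (-7,0) -> (-24,0) [heading=180, move]
BK 11: (-24,0) -> (-13,0) [heading=180, move]
LT 135: heading 180 -> 315
BK 14: (-13,0) -> (-22.899,9.899) [heading=315, move]
Final: pos=(-22.899,9.899), heading=315, 1 segment(s) drawn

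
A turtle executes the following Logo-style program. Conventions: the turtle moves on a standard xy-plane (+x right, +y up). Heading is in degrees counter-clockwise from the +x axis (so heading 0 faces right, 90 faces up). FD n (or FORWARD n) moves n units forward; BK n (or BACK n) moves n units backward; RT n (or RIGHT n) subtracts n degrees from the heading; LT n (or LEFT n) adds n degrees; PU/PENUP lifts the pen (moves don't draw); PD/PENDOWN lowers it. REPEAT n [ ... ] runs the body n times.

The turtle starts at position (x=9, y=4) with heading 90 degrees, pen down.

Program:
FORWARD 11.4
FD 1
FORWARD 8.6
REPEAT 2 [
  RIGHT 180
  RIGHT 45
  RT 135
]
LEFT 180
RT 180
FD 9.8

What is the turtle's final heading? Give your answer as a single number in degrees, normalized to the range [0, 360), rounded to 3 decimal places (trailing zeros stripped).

Answer: 90

Derivation:
Executing turtle program step by step:
Start: pos=(9,4), heading=90, pen down
FD 11.4: (9,4) -> (9,15.4) [heading=90, draw]
FD 1: (9,15.4) -> (9,16.4) [heading=90, draw]
FD 8.6: (9,16.4) -> (9,25) [heading=90, draw]
REPEAT 2 [
  -- iteration 1/2 --
  RT 180: heading 90 -> 270
  RT 45: heading 270 -> 225
  RT 135: heading 225 -> 90
  -- iteration 2/2 --
  RT 180: heading 90 -> 270
  RT 45: heading 270 -> 225
  RT 135: heading 225 -> 90
]
LT 180: heading 90 -> 270
RT 180: heading 270 -> 90
FD 9.8: (9,25) -> (9,34.8) [heading=90, draw]
Final: pos=(9,34.8), heading=90, 4 segment(s) drawn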